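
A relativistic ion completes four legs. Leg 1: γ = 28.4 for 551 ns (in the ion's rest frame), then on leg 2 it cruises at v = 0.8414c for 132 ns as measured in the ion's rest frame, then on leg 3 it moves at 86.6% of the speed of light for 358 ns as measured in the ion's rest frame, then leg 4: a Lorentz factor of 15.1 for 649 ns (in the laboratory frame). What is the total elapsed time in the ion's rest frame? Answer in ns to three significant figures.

Leg 1: 551 ns is already measured in the ion's rest frame.
Leg 2: 132 ns is already measured in the ion's rest frame.
Leg 3: 358 ns is already measured in the ion's rest frame.
Leg 4: γ = 15.1; τ_4 = 649/15.10 = 42.98 ns.
Total: 551.0 + 132.0 + 358.0 + 42.98 ns.

τ = 1080 ns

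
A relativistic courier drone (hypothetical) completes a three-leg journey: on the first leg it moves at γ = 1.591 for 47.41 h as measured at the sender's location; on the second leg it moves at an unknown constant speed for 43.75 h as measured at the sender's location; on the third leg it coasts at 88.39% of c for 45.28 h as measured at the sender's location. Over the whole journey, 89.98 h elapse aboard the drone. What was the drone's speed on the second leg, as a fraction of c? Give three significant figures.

Leg 1: γ = 1.591; τ_1 = 47.41/1.591 = 29.80 h.
Leg 2: speed unknown; τ_2 = 43.75/γ_2.
Leg 3: β = 0.8839; γ = 1/√(1 − 0.8839²) = 1/√0.2187 = 2.138; τ_3 = 45.28/2.138 = 21.18 h.
Total proper time: 29.80 + τ_2 + 21.18 = 89.98, so τ_2 = 89.98 − 50.98 = 39.00 h.
γ_2 = 43.75/39.00 = 1.122; β = √(1 − 1/γ²) = √0.2052.

β = 0.453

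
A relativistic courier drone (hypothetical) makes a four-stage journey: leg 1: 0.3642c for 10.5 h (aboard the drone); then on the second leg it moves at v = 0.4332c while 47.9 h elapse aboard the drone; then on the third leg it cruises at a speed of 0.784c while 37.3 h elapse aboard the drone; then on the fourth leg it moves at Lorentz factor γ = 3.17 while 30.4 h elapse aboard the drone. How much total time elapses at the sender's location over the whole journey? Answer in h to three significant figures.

Δt = 221 h

Leg 1: γ = 1/√(1 − 0.3642²) = 1/√0.8674 = 1.074; Δt_1 = 1.074 × 10.5 = 11.27 h.
Leg 2: γ = 1/√(1 − 0.4332²) = 1/√0.8123 = 1.110; Δt_2 = 1.110 × 47.9 = 53.15 h.
Leg 3: γ = 1/√(1 − 0.784²) = 1/√0.3853 = 1.611; Δt_3 = 1.611 × 37.3 = 60.09 h.
Leg 4: γ = 3.17; Δt_4 = 3.170 × 30.4 = 96.37 h.
Total: 11.27 + 53.15 + 60.09 + 96.37 h.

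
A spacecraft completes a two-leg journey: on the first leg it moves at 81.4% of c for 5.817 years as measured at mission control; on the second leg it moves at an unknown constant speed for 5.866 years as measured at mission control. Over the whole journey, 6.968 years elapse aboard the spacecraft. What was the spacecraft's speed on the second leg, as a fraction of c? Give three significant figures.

Leg 1: β = 0.814; γ = 1/√(1 − 0.814²) = 1/√0.3374 = 1.722; τ_1 = 5.817/1.722 = 3.379 years.
Leg 2: speed unknown; τ_2 = 5.866/γ_2.
Total proper time: 3.379 + τ_2 = 6.968, so τ_2 = 6.968 − 3.379 = 3.589 years.
γ_2 = 5.866/3.589 = 1.634; β = √(1 − 1/γ²) = √0.6256.

β = 0.791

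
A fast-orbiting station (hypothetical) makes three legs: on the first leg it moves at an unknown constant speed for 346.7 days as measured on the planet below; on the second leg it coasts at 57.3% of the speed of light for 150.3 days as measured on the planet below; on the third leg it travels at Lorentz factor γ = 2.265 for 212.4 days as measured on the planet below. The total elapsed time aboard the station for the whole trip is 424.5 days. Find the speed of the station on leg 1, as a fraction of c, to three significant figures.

β = 0.801

Leg 1: speed unknown; τ_1 = 346.7/γ_1.
Leg 2: β = 0.573; γ = 1/√(1 − 0.573²) = 1/√0.6717 = 1.220; τ_2 = 150.3/1.220 = 123.2 days.
Leg 3: γ = 2.265; τ_3 = 212.4/2.265 = 93.77 days.
Total proper time: τ_1 + 123.2 + 93.77 = 424.5, so τ_1 = 424.5 − 217.0 = 207.5 days.
γ_1 = 346.7/207.5 = 1.670; β = √(1 − 1/γ²) = √0.6416.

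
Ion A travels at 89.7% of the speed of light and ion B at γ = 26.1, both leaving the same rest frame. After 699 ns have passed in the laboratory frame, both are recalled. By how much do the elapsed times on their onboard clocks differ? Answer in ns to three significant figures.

A: β = 0.897; γ = 1/√(1 − 0.897²) = 1/√0.1954 = 2.262; τ_A = 699/2.262 = 309.0 ns.
B: γ = 26.1; τ_B = 699/26.10 = 26.78 ns.

|τ_A − τ_B| = 282 ns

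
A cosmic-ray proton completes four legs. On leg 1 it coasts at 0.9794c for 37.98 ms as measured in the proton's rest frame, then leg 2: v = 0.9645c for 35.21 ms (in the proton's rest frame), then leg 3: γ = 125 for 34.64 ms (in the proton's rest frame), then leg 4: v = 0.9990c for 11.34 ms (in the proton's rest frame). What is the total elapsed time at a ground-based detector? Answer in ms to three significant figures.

Leg 1: γ = 1/√(1 − 0.9794²) = 1/√0.04078 = 4.952; Δt_1 = 4.952 × 37.98 = 188.1 ms.
Leg 2: γ = 1/√(1 − 0.9645²) = 1/√0.06974 = 3.787; Δt_2 = 3.787 × 35.21 = 133.3 ms.
Leg 3: γ = 125; Δt_3 = 125.0 × 34.64 = 4330 ms.
Leg 4: γ = 1/√(1 − 0.9990²) = 1/√0.001999 = 22.37; Δt_4 = 22.37 × 11.34 = 253.6 ms.
Total: 188.1 + 133.3 + 4330 + 253.6 ms.

Δt = 4910 ms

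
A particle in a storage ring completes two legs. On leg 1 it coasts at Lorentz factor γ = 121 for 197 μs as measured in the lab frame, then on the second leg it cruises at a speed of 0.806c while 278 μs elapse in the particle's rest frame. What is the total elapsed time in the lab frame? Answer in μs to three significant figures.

Leg 1: 197 μs is already measured in the lab frame.
Leg 2: γ = 1/√(1 − 0.806²) = 1/√0.3504 = 1.689; Δt_2 = 1.689 × 278 = 469.7 μs.
Total: 197.0 + 469.7 μs.

Δt = 667 μs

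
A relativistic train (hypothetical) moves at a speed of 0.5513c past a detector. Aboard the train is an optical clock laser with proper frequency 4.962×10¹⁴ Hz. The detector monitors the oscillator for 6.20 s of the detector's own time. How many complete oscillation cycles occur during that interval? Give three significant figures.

γ = 1/√(1 − 0.5513²) = 1/√0.6961 = 1.199
During 6.20 s of lab time, the oscillator's proper time advances by τ = Δt/γ = 6.20/1.199 = 5.173 s = 5.173×10⁰ s.
N = f × τ = 4.962×10¹⁴ × 5.173×10⁰ = 2.567×10¹⁵.

N = 2.57×10¹⁵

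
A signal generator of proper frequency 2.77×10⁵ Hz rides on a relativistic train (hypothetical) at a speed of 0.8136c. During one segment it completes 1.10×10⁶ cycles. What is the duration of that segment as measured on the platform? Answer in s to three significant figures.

Δt = 6.83 s

γ = 1/√(1 − 0.8136²) = 1/√0.3381 = 1.720
Proper time for N cycles: τ = N/f = 1.10×10⁶/(2.77×10⁵) = 3.971×10⁰ s = 3.971 s.
Lab-frame duration Δt = γτ = 1.720 × 3.971 = 6.830 s.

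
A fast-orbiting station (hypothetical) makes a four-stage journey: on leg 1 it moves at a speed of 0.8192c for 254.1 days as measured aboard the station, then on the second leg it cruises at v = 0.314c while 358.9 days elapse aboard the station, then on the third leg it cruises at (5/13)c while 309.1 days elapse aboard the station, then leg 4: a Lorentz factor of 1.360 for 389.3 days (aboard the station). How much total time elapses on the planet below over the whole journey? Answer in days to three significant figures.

Δt = 1690 days

Leg 1: γ = 1/√(1 − 0.8192²) = 1/√0.3289 = 1.744; Δt_1 = 1.744 × 254.1 = 443.1 days.
Leg 2: γ = 1/√(1 − 0.314²) = 1/√0.9014 = 1.053; Δt_2 = 1.053 × 358.9 = 378.0 days.
Leg 3: γ = 1/√(1 − (5/13)²) = 13/12 ≈ 1.083; Δt_3 = 1.083 × 309.1 = 334.9 days.
Leg 4: γ = 1.360; Δt_4 = 1.360 × 389.3 = 529.4 days.
Total: 443.1 + 378.0 + 334.9 + 529.4 days.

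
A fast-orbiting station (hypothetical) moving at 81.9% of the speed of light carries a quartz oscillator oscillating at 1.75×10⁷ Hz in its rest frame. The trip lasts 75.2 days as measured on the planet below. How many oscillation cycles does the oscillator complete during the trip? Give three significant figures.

β = 0.819; γ = 1/√(1 − 0.819²) = 1/√0.3292 = 1.743
The oscillator's own cycle count is N = f × τ where τ is the proper time aboard the station. τ = Δt/γ = 75.2/1.743 = 43.15 days = 3.728×10⁶ s.
N = 1.75×10⁷ × 3.728×10⁶ = 6.524×10¹³.

N = 6.52×10¹³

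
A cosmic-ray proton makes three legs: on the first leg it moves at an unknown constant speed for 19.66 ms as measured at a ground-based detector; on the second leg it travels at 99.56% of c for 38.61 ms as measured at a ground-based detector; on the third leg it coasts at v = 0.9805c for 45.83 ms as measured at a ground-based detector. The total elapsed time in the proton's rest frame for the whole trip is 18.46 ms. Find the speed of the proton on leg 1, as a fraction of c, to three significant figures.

Leg 1: speed unknown; τ_1 = 19.66/γ_1.
Leg 2: β = 0.9956; γ = 1/√(1 − 0.9956²) = 1/√0.008781 = 10.67; τ_2 = 38.61/10.67 = 3.618 ms.
Leg 3: γ = 1/√(1 − 0.9805²) = 1/√0.03862 = 5.089; τ_3 = 45.83/5.089 = 9.006 ms.
Total proper time: τ_1 + 3.618 + 9.006 = 18.46, so τ_1 = 18.46 − 12.62 = 5.836 ms.
γ_1 = 19.66/5.836 = 3.369; β = √(1 − 1/γ²) = √0.9119.

β = 0.955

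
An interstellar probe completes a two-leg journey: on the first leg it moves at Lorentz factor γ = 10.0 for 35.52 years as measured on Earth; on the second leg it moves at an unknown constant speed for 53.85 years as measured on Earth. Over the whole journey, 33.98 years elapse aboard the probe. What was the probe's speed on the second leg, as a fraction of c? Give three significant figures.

β = 0.825

Leg 1: γ = 10.0; τ_1 = 35.52/10.00 = 3.552 years.
Leg 2: speed unknown; τ_2 = 53.85/γ_2.
Total proper time: 3.552 + τ_2 = 33.98, so τ_2 = 33.98 − 3.552 = 30.43 years.
γ_2 = 53.85/30.43 = 1.770; β = √(1 − 1/γ²) = √0.6807.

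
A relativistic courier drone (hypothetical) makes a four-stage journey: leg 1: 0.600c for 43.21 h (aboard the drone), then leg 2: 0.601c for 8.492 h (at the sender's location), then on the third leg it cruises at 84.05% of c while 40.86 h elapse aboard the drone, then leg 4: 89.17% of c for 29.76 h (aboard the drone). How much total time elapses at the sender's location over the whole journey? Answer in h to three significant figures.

Δt = 204 h

Leg 1: γ = 1/√(1 − 0.600²) = 5/4 = 1.250; Δt_1 = 1.250 × 43.21 = 54.01 h.
Leg 2: 8.492 h is already measured at the sender's location.
Leg 3: β = 0.8405; γ = 1/√(1 − 0.8405²) = 1/√0.2936 = 1.846; Δt_3 = 1.846 × 40.86 = 75.41 h.
Leg 4: β = 0.8917; γ = 1/√(1 − 0.8917²) = 1/√0.2049 = 2.209; Δt_4 = 2.209 × 29.76 = 65.75 h.
Total: 54.01 + 8.492 + 75.41 + 65.75 h.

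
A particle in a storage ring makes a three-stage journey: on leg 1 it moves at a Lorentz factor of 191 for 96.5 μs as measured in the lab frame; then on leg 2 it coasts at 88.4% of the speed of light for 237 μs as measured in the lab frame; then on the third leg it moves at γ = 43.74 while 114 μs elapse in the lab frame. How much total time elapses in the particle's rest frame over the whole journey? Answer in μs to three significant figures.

τ = 114 μs

Leg 1: γ = 191; τ_1 = 96.5/191.0 = 0.5052 μs.
Leg 2: β = 0.884; γ = 1/√(1 − 0.884²) = 1/√0.2185 = 2.139; τ_2 = 237/2.139 = 110.8 μs.
Leg 3: γ = 43.74; τ_3 = 114/43.74 = 2.606 μs.
Total: 0.5052 + 110.8 + 2.606 μs.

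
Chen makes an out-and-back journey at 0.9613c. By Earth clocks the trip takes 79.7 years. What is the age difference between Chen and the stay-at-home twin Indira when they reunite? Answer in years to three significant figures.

γ = 1/√(1 − 0.9613²) = 1/√0.07590 = 3.630
Chen's elapsed proper time: τ = 79.7/3.630 = 21.96 years.
Age gap = Δt − τ = 79.7 − 21.96 years.

Δt − τ = 57.7 years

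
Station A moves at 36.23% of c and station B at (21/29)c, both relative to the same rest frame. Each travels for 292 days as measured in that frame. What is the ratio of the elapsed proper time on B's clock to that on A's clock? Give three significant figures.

A: β = 0.3623; γ = 1/√(1 − 0.3623²) = 1/√0.8687 = 1.073. B: γ = 1/√(1 − (21/29)²) = 29/20 = 1.450.
τ_A/τ_B = γ_B/γ_A = 1.450/1.073 = 1.351, so τ_B/τ_A = 0.7399.

τ_B/τ_A = 0.740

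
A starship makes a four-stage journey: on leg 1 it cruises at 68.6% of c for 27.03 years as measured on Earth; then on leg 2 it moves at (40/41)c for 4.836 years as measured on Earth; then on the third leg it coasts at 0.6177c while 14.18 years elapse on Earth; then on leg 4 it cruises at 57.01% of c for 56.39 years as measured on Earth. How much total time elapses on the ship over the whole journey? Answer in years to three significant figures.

τ = 78.2 years

Leg 1: β = 0.686; γ = 1/√(1 − 0.686²) = 1/√0.5294 = 1.374; τ_1 = 27.03/1.374 = 19.67 years.
Leg 2: γ = 1/√(1 − (40/41)²) = 41/9 ≈ 4.556; τ_2 = 4.836/4.556 = 1.062 years.
Leg 3: γ = 1/√(1 − 0.6177²) = 1/√0.6184 = 1.272; τ_3 = 14.18/1.272 = 11.15 years.
Leg 4: β = 0.5701; γ = 1/√(1 − 0.5701²) = 1/√0.6750 = 1.217; τ_4 = 56.39/1.217 = 46.33 years.
Total: 19.67 + 1.062 + 11.15 + 46.33 years.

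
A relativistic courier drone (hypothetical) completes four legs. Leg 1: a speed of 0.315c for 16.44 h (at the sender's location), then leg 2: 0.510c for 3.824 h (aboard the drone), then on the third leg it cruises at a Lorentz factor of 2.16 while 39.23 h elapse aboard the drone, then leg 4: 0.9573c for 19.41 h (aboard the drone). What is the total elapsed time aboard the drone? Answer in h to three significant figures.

Leg 1: γ = 1/√(1 − 0.315²) = 1/√0.9008 = 1.054; τ_1 = 16.44/1.054 = 15.60 h.
Leg 2: 3.824 h is already measured aboard the drone.
Leg 3: 39.23 h is already measured aboard the drone.
Leg 4: 19.41 h is already measured aboard the drone.
Total: 15.60 + 3.824 + 39.23 + 19.41 h.

τ = 78.1 h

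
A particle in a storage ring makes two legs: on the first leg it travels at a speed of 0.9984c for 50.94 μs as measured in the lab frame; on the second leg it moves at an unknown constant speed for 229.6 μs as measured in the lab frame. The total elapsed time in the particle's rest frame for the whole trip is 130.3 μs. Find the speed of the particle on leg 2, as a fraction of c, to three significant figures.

Leg 1: γ = 1/√(1 − 0.9984²) = 1/√0.003197 = 17.68; τ_1 = 50.94/17.68 = 2.880 μs.
Leg 2: speed unknown; τ_2 = 229.6/γ_2.
Total proper time: 2.880 + τ_2 = 130.3, so τ_2 = 130.3 − 2.880 = 127.4 μs.
γ_2 = 229.6/127.4 = 1.802; β = √(1 − 1/γ²) = √0.6920.

β = 0.832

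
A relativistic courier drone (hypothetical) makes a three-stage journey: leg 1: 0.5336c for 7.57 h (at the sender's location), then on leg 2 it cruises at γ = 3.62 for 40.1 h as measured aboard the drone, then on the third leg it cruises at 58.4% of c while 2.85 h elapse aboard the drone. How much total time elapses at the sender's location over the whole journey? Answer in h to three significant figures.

Leg 1: 7.57 h is already measured at the sender's location.
Leg 2: γ = 3.62; Δt_2 = 3.620 × 40.1 = 145.2 h.
Leg 3: β = 0.584; γ = 1/√(1 − 0.584²) = 1/√0.6589 = 1.232; Δt_3 = 1.232 × 2.85 = 3.511 h.
Total: 7.570 + 145.2 + 3.511 h.

Δt = 156 h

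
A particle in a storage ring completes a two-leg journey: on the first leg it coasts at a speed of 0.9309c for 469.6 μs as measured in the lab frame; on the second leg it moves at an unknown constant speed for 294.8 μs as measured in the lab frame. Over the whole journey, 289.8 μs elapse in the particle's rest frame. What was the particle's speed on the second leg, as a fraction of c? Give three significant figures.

Leg 1: γ = 1/√(1 − 0.9309²) = 1/√0.1334 = 2.738; τ_1 = 469.6/2.738 = 171.5 μs.
Leg 2: speed unknown; τ_2 = 294.8/γ_2.
Total proper time: 171.5 + τ_2 = 289.8, so τ_2 = 289.8 − 171.5 = 118.3 μs.
γ_2 = 294.8/118.3 = 2.493; β = √(1 − 1/γ²) = √0.8391.

β = 0.916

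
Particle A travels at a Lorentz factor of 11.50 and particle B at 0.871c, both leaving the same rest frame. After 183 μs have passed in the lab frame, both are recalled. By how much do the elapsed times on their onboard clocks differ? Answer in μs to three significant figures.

|τ_A − τ_B| = 74.0 μs

A: γ = 11.50; τ_A = 183/11.50 = 15.91 μs.
B: γ = 1/√(1 − 0.871²) = 1/√0.2414 = 2.035; τ_B = 183/2.035 = 89.90 μs.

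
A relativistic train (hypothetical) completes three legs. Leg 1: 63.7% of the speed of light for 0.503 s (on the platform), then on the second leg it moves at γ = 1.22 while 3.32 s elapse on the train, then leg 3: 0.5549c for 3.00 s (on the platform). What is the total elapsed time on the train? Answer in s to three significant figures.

τ = 6.20 s

Leg 1: β = 0.637; γ = 1/√(1 − 0.637²) = 1/√0.5942 = 1.297; τ_1 = 0.503/1.297 = 0.3877 s.
Leg 2: 3.32 s is already measured on the train.
Leg 3: γ = 1/√(1 − 0.5549²) = 1/√0.6921 = 1.202; τ_3 = 3.00/1.202 = 2.496 s.
Total: 0.3877 + 3.320 + 2.496 s.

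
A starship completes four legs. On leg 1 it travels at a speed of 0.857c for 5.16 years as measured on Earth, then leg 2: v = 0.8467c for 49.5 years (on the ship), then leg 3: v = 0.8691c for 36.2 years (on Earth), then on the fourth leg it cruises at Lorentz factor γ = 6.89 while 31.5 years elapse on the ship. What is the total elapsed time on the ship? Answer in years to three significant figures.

Leg 1: γ = 1/√(1 − 0.857²) = 1/√0.2656 = 1.941; τ_1 = 5.16/1.941 = 2.659 years.
Leg 2: 49.5 years is already measured on the ship.
Leg 3: γ = 1/√(1 − 0.8691²) = 1/√0.2447 = 2.022; τ_3 = 36.2/2.022 = 17.91 years.
Leg 4: 31.5 years is already measured on the ship.
Total: 2.659 + 49.50 + 17.91 + 31.50 years.

τ = 102 years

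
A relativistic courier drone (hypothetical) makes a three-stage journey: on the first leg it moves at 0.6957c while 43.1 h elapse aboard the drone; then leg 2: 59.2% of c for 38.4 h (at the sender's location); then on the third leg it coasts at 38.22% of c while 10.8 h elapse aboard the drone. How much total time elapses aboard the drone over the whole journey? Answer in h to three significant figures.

Leg 1: 43.1 h is already measured aboard the drone.
Leg 2: β = 0.592; γ = 1/√(1 − 0.592²) = 1/√0.6495 = 1.241; τ_2 = 38.4/1.241 = 30.95 h.
Leg 3: 10.8 h is already measured aboard the drone.
Total: 43.10 + 30.95 + 10.80 h.

τ = 84.8 h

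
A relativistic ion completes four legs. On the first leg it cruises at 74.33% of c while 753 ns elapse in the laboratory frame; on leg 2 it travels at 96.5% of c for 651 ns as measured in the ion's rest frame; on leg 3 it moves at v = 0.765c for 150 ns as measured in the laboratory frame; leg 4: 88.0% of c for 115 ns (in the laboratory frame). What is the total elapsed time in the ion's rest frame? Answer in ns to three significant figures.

τ = 1310 ns

Leg 1: β = 0.7433; γ = 1/√(1 − 0.7433²) = 1/√0.4475 = 1.495; τ_1 = 753/1.495 = 503.7 ns.
Leg 2: 651 ns is already measured in the ion's rest frame.
Leg 3: γ = 1/√(1 − 0.765²) = 1/√0.4148 = 1.553; τ_3 = 150/1.553 = 96.60 ns.
Leg 4: β = 0.880; γ = 1/√(1 − 0.880²) = 1/√0.2256 = 2.105; τ_4 = 115/2.105 = 54.62 ns.
Total: 503.7 + 651.0 + 96.60 + 54.62 ns.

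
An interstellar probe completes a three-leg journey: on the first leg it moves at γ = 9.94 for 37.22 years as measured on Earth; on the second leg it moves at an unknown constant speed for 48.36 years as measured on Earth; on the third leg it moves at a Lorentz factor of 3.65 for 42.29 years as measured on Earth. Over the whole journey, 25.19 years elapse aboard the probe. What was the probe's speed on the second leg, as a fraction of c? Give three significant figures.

Leg 1: γ = 9.94; τ_1 = 37.22/9.940 = 3.744 years.
Leg 2: speed unknown; τ_2 = 48.36/γ_2.
Leg 3: γ = 3.65; τ_3 = 42.29/3.650 = 11.59 years.
Total proper time: 3.744 + τ_2 + 11.59 = 25.19, so τ_2 = 25.19 − 15.33 = 9.859 years.
γ_2 = 48.36/9.859 = 4.905; β = √(1 − 1/γ²) = √0.9584.

β = 0.979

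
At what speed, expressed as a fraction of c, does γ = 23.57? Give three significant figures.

β = 0.999

β = √(1 − 1/γ²) = √(1 − 1/23.57²) = √(1 − 0.001800) = √0.9982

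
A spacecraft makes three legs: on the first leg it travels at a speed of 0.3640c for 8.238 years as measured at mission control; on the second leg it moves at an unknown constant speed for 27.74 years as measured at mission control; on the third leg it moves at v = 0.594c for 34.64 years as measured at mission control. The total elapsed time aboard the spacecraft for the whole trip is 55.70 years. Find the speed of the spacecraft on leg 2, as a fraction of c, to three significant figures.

Leg 1: γ = 1/√(1 − 0.3640²) = 1/√0.8675 = 1.074; τ_1 = 8.238/1.074 = 7.673 years.
Leg 2: speed unknown; τ_2 = 27.74/γ_2.
Leg 3: γ = 1/√(1 − 0.594²) = 1/√0.6472 = 1.243; τ_3 = 34.64/1.243 = 27.87 years.
Total proper time: 7.673 + τ_2 + 27.87 = 55.70, so τ_2 = 55.70 − 35.54 = 20.16 years.
γ_2 = 27.74/20.16 = 1.376; β = √(1 − 1/γ²) = √0.4718.

β = 0.687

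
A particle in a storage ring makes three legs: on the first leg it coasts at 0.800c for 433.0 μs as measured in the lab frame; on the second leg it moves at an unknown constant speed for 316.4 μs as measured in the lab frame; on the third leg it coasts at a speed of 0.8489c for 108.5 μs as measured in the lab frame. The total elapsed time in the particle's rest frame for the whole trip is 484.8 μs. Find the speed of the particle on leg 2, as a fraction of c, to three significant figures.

Leg 1: γ = 1/√(1 − 0.800²) = 5/3 ≈ 1.667; τ_1 = 433.0/1.667 = 259.8 μs.
Leg 2: speed unknown; τ_2 = 316.4/γ_2.
Leg 3: γ = 1/√(1 − 0.8489²) = 1/√0.2794 = 1.892; τ_3 = 108.5/1.892 = 57.35 μs.
Total proper time: 259.8 + τ_2 + 57.35 = 484.8, so τ_2 = 484.8 − 317.1 = 167.7 μs.
γ_2 = 316.4/167.7 = 1.887; β = √(1 − 1/γ²) = √0.7192.

β = 0.848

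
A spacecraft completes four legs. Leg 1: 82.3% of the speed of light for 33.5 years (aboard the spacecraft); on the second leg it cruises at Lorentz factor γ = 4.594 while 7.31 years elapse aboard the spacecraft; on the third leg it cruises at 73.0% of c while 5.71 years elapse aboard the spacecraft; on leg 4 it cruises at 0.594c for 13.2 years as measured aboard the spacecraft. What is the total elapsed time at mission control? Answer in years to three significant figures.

Δt = 117 years

Leg 1: β = 0.823; γ = 1/√(1 − 0.823²) = 1/√0.3227 = 1.760; Δt_1 = 1.760 × 33.5 = 58.97 years.
Leg 2: γ = 4.594; Δt_2 = 4.594 × 7.31 = 33.58 years.
Leg 3: β = 0.730; γ = 1/√(1 − 0.730²) = 1/√0.4671 = 1.463; Δt_3 = 1.463 × 5.71 = 8.355 years.
Leg 4: γ = 1/√(1 − 0.594²) = 1/√0.6472 = 1.243; Δt_4 = 1.243 × 13.2 = 16.41 years.
Total: 58.97 + 33.58 + 8.355 + 16.41 years.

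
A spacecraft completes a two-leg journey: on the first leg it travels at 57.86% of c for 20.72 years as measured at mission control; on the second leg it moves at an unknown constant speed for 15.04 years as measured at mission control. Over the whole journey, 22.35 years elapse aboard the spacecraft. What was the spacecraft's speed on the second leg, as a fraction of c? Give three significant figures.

β = 0.932

Leg 1: β = 0.5786; γ = 1/√(1 − 0.5786²) = 1/√0.6652 = 1.226; τ_1 = 20.72/1.226 = 16.90 years.
Leg 2: speed unknown; τ_2 = 15.04/γ_2.
Total proper time: 16.90 + τ_2 = 22.35, so τ_2 = 22.35 − 16.90 = 5.451 years.
γ_2 = 15.04/5.451 = 2.759; β = √(1 − 1/γ²) = √0.8687.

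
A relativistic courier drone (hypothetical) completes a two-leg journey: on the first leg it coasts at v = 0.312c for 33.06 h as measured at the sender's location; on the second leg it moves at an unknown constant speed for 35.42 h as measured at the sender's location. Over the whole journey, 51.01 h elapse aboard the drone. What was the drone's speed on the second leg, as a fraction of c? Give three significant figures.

β = 0.833

Leg 1: γ = 1/√(1 − 0.312²) = 1/√0.9027 = 1.053; τ_1 = 33.06/1.053 = 31.41 h.
Leg 2: speed unknown; τ_2 = 35.42/γ_2.
Total proper time: 31.41 + τ_2 = 51.01, so τ_2 = 51.01 − 31.41 = 19.60 h.
γ_2 = 35.42/19.60 = 1.807; β = √(1 − 1/γ²) = √0.6938.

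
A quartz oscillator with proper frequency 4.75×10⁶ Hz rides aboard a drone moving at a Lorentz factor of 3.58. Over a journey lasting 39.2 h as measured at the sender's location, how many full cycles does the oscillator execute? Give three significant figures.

N = 1.87×10¹¹

γ = 3.58
The oscillator's own cycle count is N = f × τ where τ is the proper time aboard the drone. τ = Δt/γ = 39.2/3.580 = 10.95 h = 3.942×10⁴ s.
N = 4.75×10⁶ × 3.942×10⁴ = 1.872×10¹¹.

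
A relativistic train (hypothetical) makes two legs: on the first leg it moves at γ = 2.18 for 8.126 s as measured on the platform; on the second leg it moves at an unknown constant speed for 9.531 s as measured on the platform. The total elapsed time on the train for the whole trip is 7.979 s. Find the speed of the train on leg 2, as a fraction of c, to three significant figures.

Leg 1: γ = 2.18; τ_1 = 8.126/2.180 = 3.728 s.
Leg 2: speed unknown; τ_2 = 9.531/γ_2.
Total proper time: 3.728 + τ_2 = 7.979, so τ_2 = 7.979 − 3.728 = 4.251 s.
γ_2 = 9.531/4.251 = 2.242; β = √(1 − 1/γ²) = √0.8010.

β = 0.895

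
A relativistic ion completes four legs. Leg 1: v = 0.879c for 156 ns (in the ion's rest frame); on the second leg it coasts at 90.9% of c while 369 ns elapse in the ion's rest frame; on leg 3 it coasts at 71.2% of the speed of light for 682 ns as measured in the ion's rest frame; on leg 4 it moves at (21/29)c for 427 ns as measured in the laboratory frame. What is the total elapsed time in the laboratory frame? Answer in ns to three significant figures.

Leg 1: γ = 1/√(1 − 0.879²) = 1/√0.2274 = 2.097; Δt_1 = 2.097 × 156 = 327.2 ns.
Leg 2: β = 0.909; γ = 1/√(1 − 0.909²) = 1/√0.1737 = 2.399; Δt_2 = 2.399 × 369 = 885.3 ns.
Leg 3: β = 0.712; γ = 1/√(1 − 0.712²) = 1/√0.4931 = 1.424; Δt_3 = 1.424 × 682 = 971.3 ns.
Leg 4: 427 ns is already measured in the laboratory frame.
Total: 327.2 + 885.3 + 971.3 + 427.0 ns.

Δt = 2610 ns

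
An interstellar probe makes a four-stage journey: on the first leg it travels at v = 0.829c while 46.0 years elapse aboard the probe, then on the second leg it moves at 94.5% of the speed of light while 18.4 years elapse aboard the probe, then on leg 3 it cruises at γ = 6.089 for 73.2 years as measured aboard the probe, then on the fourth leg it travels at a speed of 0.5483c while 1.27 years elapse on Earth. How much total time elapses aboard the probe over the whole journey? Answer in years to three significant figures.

Leg 1: 46.0 years is already measured aboard the probe.
Leg 2: 18.4 years is already measured aboard the probe.
Leg 3: 73.2 years is already measured aboard the probe.
Leg 4: γ = 1/√(1 − 0.5483²) = 1/√0.6994 = 1.196; τ_4 = 1.27/1.196 = 1.062 years.
Total: 46.00 + 18.40 + 73.20 + 1.062 years.

τ = 139 years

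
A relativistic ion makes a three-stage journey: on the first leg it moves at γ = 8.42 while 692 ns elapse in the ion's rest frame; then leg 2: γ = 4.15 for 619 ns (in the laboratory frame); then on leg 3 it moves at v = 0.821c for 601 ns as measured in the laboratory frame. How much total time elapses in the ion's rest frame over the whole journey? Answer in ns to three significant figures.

Leg 1: 692 ns is already measured in the ion's rest frame.
Leg 2: γ = 4.15; τ_2 = 619/4.150 = 149.2 ns.
Leg 3: γ = 1/√(1 − 0.821²) = 1/√0.3260 = 1.752; τ_3 = 601/1.752 = 343.1 ns.
Total: 692.0 + 149.2 + 343.1 ns.

τ = 1180 ns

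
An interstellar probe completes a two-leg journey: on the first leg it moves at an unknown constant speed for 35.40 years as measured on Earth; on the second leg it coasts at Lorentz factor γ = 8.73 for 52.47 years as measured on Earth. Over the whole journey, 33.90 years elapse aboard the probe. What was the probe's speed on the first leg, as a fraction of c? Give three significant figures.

Leg 1: speed unknown; τ_1 = 35.40/γ_1.
Leg 2: γ = 8.73; τ_2 = 52.47/8.730 = 6.010 years.
Total proper time: τ_1 + 6.010 = 33.90, so τ_1 = 33.90 − 6.010 = 27.89 years.
γ_1 = 35.40/27.89 = 1.269; β = √(1 − 1/γ²) = √0.3793.

β = 0.616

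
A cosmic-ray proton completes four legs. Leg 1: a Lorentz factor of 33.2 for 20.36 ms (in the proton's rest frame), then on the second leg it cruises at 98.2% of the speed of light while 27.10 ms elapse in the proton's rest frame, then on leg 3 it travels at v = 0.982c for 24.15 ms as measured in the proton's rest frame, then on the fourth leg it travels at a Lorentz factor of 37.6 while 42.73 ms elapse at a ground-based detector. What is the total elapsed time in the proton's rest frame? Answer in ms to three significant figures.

Leg 1: 20.36 ms is already measured in the proton's rest frame.
Leg 2: 27.10 ms is already measured in the proton's rest frame.
Leg 3: 24.15 ms is already measured in the proton's rest frame.
Leg 4: γ = 37.6; τ_4 = 42.73/37.60 = 1.136 ms.
Total: 20.36 + 27.10 + 24.15 + 1.136 ms.

τ = 72.7 ms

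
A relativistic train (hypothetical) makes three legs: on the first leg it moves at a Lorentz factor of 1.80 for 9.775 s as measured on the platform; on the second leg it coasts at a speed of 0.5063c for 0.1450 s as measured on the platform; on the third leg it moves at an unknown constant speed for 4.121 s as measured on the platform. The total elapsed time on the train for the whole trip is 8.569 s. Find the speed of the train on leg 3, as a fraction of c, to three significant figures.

β = 0.682

Leg 1: γ = 1.80; τ_1 = 9.775/1.800 = 5.431 s.
Leg 2: γ = 1/√(1 − 0.5063²) = 1/√0.7437 = 1.160; τ_2 = 0.1450/1.160 = 0.1250 s.
Leg 3: speed unknown; τ_3 = 4.121/γ_3.
Total proper time: 5.431 + 0.1250 + τ_3 = 8.569, so τ_3 = 8.569 − 5.556 = 3.013 s.
γ_3 = 4.121/3.013 = 1.368; β = √(1 − 1/γ²) = √0.4653.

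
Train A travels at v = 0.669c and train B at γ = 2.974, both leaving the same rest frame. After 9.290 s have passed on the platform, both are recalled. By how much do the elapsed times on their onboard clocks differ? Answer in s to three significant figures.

A: γ = 1/√(1 − 0.669²) = 1/√0.5524 = 1.345; τ_A = 9.290/1.345 = 6.905 s.
B: γ = 2.974; τ_B = 9.290/2.974 = 3.124 s.

|τ_A − τ_B| = 3.78 s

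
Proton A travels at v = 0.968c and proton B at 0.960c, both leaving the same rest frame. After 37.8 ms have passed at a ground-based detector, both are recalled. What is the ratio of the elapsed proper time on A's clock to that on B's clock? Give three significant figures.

A: γ = 1/√(1 − 0.968²) = 1/√0.06298 = 3.985. B: γ = 1/√(1 − 0.960²) = 25/7 ≈ 3.571.
τ_A/τ_B = γ_B/γ_A = 3.571/3.985 = 0.8963, so τ_A/τ_B = 0.8963.

τ_A/τ_B = 0.896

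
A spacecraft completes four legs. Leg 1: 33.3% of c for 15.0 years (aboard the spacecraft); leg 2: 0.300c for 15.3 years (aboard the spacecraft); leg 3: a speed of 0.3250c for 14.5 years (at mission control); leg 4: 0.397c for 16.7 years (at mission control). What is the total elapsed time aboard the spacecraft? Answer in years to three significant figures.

τ = 59.3 years

Leg 1: 15.0 years is already measured aboard the spacecraft.
Leg 2: 15.3 years is already measured aboard the spacecraft.
Leg 3: γ = 1/√(1 − 0.3250²) = 1/√0.8944 = 1.057; τ_3 = 14.5/1.057 = 13.71 years.
Leg 4: γ = 1/√(1 − 0.397²) = 1/√0.8424 = 1.090; τ_4 = 16.7/1.090 = 15.33 years.
Total: 15.00 + 15.30 + 13.71 + 15.33 years.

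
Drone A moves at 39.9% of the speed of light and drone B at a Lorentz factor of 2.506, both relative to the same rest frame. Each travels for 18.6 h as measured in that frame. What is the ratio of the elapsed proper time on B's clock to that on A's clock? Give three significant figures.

τ_B/τ_A = 0.435

A: β = 0.399; γ = 1/√(1 − 0.399²) = 1/√0.8408 = 1.091. B: γ = 2.506.
τ_A/τ_B = γ_B/γ_A = 2.506/1.091 = 2.298, so τ_B/τ_A = 0.4352.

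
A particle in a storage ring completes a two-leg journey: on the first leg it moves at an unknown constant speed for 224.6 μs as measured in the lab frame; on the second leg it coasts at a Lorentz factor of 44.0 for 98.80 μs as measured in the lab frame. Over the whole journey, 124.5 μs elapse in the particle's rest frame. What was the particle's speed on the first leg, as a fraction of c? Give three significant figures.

Leg 1: speed unknown; τ_1 = 224.6/γ_1.
Leg 2: γ = 44.0; τ_2 = 98.80/44.00 = 2.245 μs.
Total proper time: τ_1 + 2.245 = 124.5, so τ_1 = 124.5 − 2.245 = 122.3 μs.
γ_1 = 224.6/122.3 = 1.837; β = √(1 − 1/γ²) = √0.7037.

β = 0.839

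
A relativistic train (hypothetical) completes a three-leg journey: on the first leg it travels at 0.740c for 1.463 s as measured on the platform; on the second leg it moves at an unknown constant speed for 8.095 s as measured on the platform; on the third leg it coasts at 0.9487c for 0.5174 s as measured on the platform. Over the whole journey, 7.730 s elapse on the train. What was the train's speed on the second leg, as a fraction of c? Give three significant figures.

β = 0.582

Leg 1: γ = 1/√(1 − 0.740²) = 1/√0.4524 = 1.487; τ_1 = 1.463/1.487 = 0.9840 s.
Leg 2: speed unknown; τ_2 = 8.095/γ_2.
Leg 3: γ = 1/√(1 − 0.9487²) = 1/√0.09997 = 3.163; τ_3 = 0.5174/3.163 = 0.1636 s.
Total proper time: 0.9840 + τ_2 + 0.1636 = 7.730, so τ_2 = 7.730 − 1.148 = 6.582 s.
γ_2 = 8.095/6.582 = 1.230; β = √(1 − 1/γ²) = √0.3388.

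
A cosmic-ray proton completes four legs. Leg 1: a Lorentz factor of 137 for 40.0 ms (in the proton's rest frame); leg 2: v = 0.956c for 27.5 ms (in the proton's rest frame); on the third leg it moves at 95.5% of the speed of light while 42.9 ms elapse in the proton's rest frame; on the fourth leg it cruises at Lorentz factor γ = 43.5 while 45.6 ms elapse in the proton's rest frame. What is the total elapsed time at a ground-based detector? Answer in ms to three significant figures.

Leg 1: γ = 137; Δt_1 = 137.0 × 40.0 = 5480 ms.
Leg 2: γ = 1/√(1 − 0.956²) = 1/√0.08606 = 3.409; Δt_2 = 3.409 × 27.5 = 93.74 ms.
Leg 3: β = 0.955; γ = 1/√(1 − 0.955²) = 1/√0.08798 = 3.371; Δt_3 = 3.371 × 42.9 = 144.6 ms.
Leg 4: γ = 43.5; Δt_4 = 43.50 × 45.6 = 1984 ms.
Total: 5480 + 93.74 + 144.6 + 1984 ms.

Δt = 7700 ms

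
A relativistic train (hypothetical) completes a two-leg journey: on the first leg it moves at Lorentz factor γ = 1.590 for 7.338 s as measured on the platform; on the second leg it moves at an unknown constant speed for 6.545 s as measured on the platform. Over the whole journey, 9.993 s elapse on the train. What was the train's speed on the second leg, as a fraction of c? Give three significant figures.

Leg 1: γ = 1.590; τ_1 = 7.338/1.590 = 4.615 s.
Leg 2: speed unknown; τ_2 = 6.545/γ_2.
Total proper time: 4.615 + τ_2 = 9.993, so τ_2 = 9.993 − 4.615 = 5.378 s.
γ_2 = 6.545/5.378 = 1.217; β = √(1 − 1/γ²) = √0.3248.

β = 0.570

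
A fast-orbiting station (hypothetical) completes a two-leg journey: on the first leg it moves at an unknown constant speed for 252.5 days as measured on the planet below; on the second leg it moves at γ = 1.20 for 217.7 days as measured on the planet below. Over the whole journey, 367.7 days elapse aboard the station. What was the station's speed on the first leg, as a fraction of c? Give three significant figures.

Leg 1: speed unknown; τ_1 = 252.5/γ_1.
Leg 2: γ = 1.20; τ_2 = 217.7/1.200 = 181.4 days.
Total proper time: τ_1 + 181.4 = 367.7, so τ_1 = 367.7 − 181.4 = 186.3 days.
γ_1 = 252.5/186.3 = 1.355; β = √(1 − 1/γ²) = √0.4557.

β = 0.675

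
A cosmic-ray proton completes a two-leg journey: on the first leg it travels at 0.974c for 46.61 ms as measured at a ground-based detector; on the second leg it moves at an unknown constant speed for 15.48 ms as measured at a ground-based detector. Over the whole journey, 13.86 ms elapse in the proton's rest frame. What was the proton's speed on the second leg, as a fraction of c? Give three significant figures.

β = 0.977

Leg 1: γ = 1/√(1 − 0.974²) = 1/√0.05132 = 4.414; τ_1 = 46.61/4.414 = 10.56 ms.
Leg 2: speed unknown; τ_2 = 15.48/γ_2.
Total proper time: 10.56 + τ_2 = 13.86, so τ_2 = 13.86 − 10.56 = 3.301 ms.
γ_2 = 15.48/3.301 = 4.690; β = √(1 − 1/γ²) = √0.9545.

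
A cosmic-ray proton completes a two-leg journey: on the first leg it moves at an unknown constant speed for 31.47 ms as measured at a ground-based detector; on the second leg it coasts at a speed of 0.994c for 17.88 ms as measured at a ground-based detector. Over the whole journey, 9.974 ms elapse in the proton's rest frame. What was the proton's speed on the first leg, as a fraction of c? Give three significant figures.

Leg 1: speed unknown; τ_1 = 31.47/γ_1.
Leg 2: γ = 1/√(1 − 0.994²) = 1/√0.01196 = 9.142; τ_2 = 17.88/9.142 = 1.956 ms.
Total proper time: τ_1 + 1.956 = 9.974, so τ_1 = 9.974 − 1.956 = 8.018 ms.
γ_1 = 31.47/8.018 = 3.925; β = √(1 − 1/γ²) = √0.9351.

β = 0.967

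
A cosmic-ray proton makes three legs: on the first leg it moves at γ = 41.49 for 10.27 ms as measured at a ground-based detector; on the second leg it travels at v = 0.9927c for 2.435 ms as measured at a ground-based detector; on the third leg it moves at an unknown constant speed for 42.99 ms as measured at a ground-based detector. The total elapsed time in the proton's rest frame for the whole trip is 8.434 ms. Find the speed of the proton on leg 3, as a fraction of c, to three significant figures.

β = 0.983

Leg 1: γ = 41.49; τ_1 = 10.27/41.49 = 0.2475 ms.
Leg 2: γ = 1/√(1 − 0.9927²) = 1/√0.01455 = 8.291; τ_2 = 2.435/8.291 = 0.2937 ms.
Leg 3: speed unknown; τ_3 = 42.99/γ_3.
Total proper time: 0.2475 + 0.2937 + τ_3 = 8.434, so τ_3 = 8.434 − 0.5412 = 7.893 ms.
γ_3 = 42.99/7.893 = 5.447; β = √(1 − 1/γ²) = √0.9663.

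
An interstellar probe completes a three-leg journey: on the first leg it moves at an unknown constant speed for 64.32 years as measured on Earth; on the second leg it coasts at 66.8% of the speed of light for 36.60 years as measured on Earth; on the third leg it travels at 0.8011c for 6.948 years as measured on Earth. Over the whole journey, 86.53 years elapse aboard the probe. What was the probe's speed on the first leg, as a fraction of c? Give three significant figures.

Leg 1: speed unknown; τ_1 = 64.32/γ_1.
Leg 2: β = 0.668; γ = 1/√(1 − 0.668²) = 1/√0.5538 = 1.344; τ_2 = 36.60/1.344 = 27.24 years.
Leg 3: γ = 1/√(1 − 0.8011²) = 1/√0.3582 = 1.671; τ_3 = 6.948/1.671 = 4.159 years.
Total proper time: τ_1 + 27.24 + 4.159 = 86.53, so τ_1 = 86.53 − 31.39 = 55.14 years.
γ_1 = 64.32/55.14 = 1.167; β = √(1 − 1/γ²) = √0.2652.

β = 0.515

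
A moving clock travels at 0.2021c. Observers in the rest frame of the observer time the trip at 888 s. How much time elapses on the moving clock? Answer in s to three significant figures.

τ = 870 s

γ = 1/√(1 − 0.2021²) = 1/√0.9592 = 1.021
The interval measured in the rest frame of the observer is the dilated one; the clock on the moving clock measures the proper time τ = Δt/γ = 888/1.021 s.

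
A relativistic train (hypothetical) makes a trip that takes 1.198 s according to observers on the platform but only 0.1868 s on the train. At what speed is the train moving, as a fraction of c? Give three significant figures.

v = 0.988c

The proper time is measured on the train (both events occur at the train's location); Δt is measured on the platform. γ = Δt/τ = 1.198/0.1868 = 6.413.
β = √(1 − 1/γ²) = √(1 − 0.02431) = √0.9757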